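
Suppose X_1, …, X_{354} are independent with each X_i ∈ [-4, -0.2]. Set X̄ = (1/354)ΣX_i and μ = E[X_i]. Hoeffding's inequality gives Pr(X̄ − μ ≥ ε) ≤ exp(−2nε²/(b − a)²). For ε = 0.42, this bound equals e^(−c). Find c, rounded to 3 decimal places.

8.649

c = 2nε²/(b − a)² = 2·354·0.42² / 3.8² = 8.6490.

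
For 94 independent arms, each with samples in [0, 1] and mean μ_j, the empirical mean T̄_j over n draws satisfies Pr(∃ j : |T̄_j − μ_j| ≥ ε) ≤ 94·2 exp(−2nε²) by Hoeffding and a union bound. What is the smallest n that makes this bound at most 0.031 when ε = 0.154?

Need 2·94·exp(−2nε²) ≤ 0.031, i.e. exp(−2nε²) ≤ 0.031/188.
So 2nε² ≥ ln(188/0.031) = 8.710210.
Hence n ≥ 8.710210/(2·0.154²) = 183.636.
The smallest integer n is 184.

184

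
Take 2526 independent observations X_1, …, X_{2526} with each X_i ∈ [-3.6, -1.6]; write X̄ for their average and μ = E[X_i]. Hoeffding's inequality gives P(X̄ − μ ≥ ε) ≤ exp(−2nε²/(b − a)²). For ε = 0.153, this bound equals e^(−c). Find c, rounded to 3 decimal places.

29.566

c = 2nε²/(b − a)² = 2·2526·0.153² / 2² = 29.5656.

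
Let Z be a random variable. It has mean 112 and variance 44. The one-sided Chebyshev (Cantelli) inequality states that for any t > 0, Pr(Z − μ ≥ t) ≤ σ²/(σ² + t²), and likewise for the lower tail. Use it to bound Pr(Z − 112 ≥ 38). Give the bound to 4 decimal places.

Here σ² = 44 and t = 38, so σ² + t² = 1488.
Cantelli's bound: 44/1488 = 0.0296.

0.0296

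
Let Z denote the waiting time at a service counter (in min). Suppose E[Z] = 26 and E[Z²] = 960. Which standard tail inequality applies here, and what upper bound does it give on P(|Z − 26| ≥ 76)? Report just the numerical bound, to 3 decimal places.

0.049

The first two moments determine the variance, so Chebyshev's inequality is the sharpest standard bound available.
Var(Z) = E[Z²] − (E[Z])² = 960 − 676 = 284.
Chebyshev's inequality: P(|Z − μ| ≥ t) ≤ Var(Z)/t² = 284/5776 = 0.0492.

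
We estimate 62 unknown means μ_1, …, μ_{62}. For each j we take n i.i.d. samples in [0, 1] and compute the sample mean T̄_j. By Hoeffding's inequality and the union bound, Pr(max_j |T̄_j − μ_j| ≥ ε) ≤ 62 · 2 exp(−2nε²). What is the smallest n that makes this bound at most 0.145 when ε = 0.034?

Need 2·62·exp(−2nε²) ≤ 0.145, i.e. exp(−2nε²) ≤ 0.145/124.
So 2nε² ≥ ln(124/0.145) = 6.751303.
Hence n ≥ 6.751303/(2·0.034²) = 2920.114.
The smallest integer n is 2921.

2921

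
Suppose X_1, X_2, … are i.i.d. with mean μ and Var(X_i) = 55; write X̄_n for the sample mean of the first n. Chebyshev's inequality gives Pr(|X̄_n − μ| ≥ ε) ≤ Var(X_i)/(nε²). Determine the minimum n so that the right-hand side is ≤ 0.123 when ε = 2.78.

58

Require 55/(n·2.78²) ≤ 0.123, i.e. n ≥ 55/(0.123·2.78²) = 57.859.
The smallest integer n is 58.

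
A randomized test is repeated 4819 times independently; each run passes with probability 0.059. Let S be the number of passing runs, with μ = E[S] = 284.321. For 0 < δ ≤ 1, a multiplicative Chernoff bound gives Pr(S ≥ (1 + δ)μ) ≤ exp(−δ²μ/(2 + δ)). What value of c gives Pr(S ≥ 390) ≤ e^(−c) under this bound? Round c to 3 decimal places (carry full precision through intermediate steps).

Write 390 = (1 + δ)μ, so δ = 390/284.321 − 1 = 0.371689…
Then the exponent is δ²μ/(2 + δ) = (390 − μ)² / (μ·(2 + δ)) = 16.561921.

16.562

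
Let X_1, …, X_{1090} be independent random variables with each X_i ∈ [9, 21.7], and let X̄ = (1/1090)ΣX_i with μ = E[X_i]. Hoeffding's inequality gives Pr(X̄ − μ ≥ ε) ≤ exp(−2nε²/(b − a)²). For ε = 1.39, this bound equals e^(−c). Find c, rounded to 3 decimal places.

26.114

c = 2nε²/(b − a)² = 2·1090·1.39² / 12.7² = 26.1143.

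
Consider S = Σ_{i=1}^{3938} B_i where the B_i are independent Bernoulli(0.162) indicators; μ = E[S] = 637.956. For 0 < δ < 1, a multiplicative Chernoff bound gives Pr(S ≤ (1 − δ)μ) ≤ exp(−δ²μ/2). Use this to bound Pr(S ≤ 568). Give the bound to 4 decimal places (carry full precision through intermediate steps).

0.0216

Write 568 = (1 − δ)μ, so δ = 1 − 568/637.956 = 0.1096565…
Then the exponent is δ²μ/2 = (μ − 568)²/(2μ) = 3.835564.
Bound = exp(−3.835564) = 0.02159.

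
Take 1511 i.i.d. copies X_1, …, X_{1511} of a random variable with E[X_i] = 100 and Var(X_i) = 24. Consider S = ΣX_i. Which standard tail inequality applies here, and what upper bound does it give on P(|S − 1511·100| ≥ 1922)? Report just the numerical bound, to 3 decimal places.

0.010

With mean and variance of each term known, Chebyshev's inequality bounds the deviation of the sum (or sample mean).
Var(S) = n·Var(X_i) = 1511·24 = 36264.
Chebyshev: P(|S − 1511·100| ≥ 1922) ≤ Var(S)/1922² = 36264/3694084 = 0.0098.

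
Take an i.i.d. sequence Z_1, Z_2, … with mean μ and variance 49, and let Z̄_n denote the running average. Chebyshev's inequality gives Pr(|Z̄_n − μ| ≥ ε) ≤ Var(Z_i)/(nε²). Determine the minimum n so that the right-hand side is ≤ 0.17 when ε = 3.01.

32

Require 49/(n·3.01²) ≤ 0.17, i.e. n ≥ 49/(0.17·3.01²) = 31.814.
The smallest integer n is 32.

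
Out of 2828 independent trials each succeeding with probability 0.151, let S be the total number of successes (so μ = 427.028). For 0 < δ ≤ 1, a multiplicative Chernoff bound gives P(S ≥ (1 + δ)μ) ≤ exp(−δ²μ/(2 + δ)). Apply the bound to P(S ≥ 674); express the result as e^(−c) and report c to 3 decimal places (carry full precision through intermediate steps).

Write 674 = (1 + δ)μ, so δ = 674/427.028 − 1 = 0.5783508…
Then the exponent is δ²μ/(2 + δ) = (674 − μ)² / (μ·(2 + δ)) = 55.398381.

55.398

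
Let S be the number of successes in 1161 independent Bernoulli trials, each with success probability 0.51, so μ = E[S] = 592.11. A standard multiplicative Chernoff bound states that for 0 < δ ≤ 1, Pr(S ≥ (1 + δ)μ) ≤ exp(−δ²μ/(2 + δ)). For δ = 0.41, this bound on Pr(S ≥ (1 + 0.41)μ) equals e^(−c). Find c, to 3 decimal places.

c = δ²μ/(2 + δ) = 0.41²·592.11/(2 + 0.41) = 41.3003.

41.300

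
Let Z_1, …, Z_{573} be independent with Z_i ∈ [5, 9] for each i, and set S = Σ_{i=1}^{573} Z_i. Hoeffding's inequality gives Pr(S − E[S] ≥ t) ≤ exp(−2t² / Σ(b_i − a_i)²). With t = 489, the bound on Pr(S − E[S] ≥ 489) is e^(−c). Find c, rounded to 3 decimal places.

Σ(b_i − a_i)² = 573·(4)² = 9168.
c = 2t²/9168 = 2·489²/9168 = 52.1643.

52.164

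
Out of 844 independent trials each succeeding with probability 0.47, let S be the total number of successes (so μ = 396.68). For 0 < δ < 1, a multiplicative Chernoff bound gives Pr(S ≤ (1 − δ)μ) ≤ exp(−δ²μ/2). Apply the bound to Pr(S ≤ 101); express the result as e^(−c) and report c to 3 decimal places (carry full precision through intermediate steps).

Write 101 = (1 − δ)μ, so δ = 1 − 101/396.68 = 0.7453867…
Then the exponent is δ²μ/2 = (μ − 101)²/(2μ) = 110.197971.

110.198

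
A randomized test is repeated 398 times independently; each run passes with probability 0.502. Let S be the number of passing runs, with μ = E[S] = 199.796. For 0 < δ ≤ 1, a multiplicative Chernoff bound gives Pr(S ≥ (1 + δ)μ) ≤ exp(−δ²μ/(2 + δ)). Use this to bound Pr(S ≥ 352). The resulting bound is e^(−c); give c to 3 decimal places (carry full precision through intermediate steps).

Write 352 = (1 + δ)μ, so δ = 352/199.796 − 1 = 0.761797…
Then the exponent is δ²μ/(2 + δ) = (352 − μ)² / (μ·(2 + δ)) = 41.983011.

41.983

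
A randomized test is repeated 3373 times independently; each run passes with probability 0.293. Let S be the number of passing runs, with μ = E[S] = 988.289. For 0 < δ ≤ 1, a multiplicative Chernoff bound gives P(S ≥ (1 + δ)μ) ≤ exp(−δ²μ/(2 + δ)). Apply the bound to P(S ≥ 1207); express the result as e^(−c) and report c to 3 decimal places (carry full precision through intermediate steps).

Write 1207 = (1 + δ)μ, so δ = 1207/988.289 − 1 = 0.2213027…
Then the exponent is δ²μ/(2 + δ) = (1207 − μ)² / (μ·(2 + δ)) = 21.789615.

21.790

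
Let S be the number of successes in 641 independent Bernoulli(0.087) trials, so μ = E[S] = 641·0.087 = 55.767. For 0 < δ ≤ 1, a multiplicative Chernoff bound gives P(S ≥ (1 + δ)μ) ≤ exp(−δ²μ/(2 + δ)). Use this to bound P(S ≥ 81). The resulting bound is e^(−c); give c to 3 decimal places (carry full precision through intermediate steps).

Write 81 = (1 + δ)μ, so δ = 81/55.767 − 1 = 0.4524719…
Then the exponent is δ²μ/(2 + δ) = (81 − μ)² / (μ·(2 + δ)) = 4.655394.

4.655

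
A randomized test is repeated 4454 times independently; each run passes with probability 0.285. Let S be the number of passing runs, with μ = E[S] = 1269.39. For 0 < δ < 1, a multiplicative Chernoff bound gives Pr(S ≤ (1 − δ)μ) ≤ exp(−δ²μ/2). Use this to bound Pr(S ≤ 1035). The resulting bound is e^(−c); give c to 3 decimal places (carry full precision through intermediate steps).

21.640

Write 1035 = (1 − δ)μ, so δ = 1 − 1035/1269.39 = 0.1846477…
Then the exponent is δ²μ/2 = (μ − 1035)²/(2μ) = 21.639792.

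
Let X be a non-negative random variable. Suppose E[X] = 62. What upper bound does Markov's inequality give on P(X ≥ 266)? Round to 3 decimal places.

0.233

Markov's inequality: for a non-negative random variable, P(X ≥ a) ≤ E[X]/a.
Here E[X] = 62 and a = 266, so the bound is 62/266 = 0.2331.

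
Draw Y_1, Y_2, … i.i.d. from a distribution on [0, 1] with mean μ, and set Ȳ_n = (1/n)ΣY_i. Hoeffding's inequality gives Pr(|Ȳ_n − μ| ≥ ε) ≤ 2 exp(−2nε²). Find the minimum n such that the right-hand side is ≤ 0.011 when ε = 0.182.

Require 2·exp(−2nε²) ≤ 0.011, i.e. 2nε² ≥ ln(2/0.011) = 5.203007.
So n ≥ 5.203007 / (2·0.182²) = 78.538.
The smallest integer n is 79.

79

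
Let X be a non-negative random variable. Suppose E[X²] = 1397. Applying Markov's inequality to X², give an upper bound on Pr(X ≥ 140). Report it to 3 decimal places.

0.071

Since X ≥ 0, the event {X ≥ 140} is the same as {X² ≥ 19600}.
Markov's inequality applied to X² gives Pr(X² ≥ 19600) ≤ E[X²]/19600 = 1397/19600 = 0.0713.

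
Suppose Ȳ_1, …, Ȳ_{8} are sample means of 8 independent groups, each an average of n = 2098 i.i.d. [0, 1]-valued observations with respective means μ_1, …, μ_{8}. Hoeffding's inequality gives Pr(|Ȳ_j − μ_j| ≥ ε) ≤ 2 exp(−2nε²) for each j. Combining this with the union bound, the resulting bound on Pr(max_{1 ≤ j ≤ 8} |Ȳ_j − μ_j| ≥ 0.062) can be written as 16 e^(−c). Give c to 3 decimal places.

16.129

Union bound over the 8 events: Pr(max_{1 ≤ j ≤ 8} |Ȳ_j − μ_j| ≥ 0.062) ≤ 8·2·exp(−2nε²) = 16 exp(−2·2098·0.062²).
So c = 2·2098·0.062² = 16.1294.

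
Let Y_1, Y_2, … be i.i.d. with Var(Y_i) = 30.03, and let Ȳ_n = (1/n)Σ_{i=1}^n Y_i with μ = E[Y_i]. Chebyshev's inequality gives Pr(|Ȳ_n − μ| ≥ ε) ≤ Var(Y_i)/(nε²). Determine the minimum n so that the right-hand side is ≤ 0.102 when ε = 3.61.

23

Require 30.03/(n·3.61²) ≤ 0.102, i.e. n ≥ 30.03/(0.102·3.61²) = 22.591.
The smallest integer n is 23.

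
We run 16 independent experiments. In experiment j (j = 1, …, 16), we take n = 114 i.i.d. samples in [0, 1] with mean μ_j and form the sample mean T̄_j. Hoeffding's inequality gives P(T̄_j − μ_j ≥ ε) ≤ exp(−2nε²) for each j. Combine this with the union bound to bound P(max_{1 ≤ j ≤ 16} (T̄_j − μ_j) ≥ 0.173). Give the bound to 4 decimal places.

Per-experiment Hoeffding bound: exp(−2·114·0.173²) = exp(−6.82381) = 0.0010876.
Union bound over 16 events: 16·0.0010876 = 0.01740.

0.0174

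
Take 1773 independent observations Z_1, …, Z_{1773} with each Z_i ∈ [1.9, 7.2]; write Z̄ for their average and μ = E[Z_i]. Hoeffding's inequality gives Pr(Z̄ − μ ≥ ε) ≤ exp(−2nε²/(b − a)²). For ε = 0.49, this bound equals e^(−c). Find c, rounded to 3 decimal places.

c = 2nε²/(b − a)² = 2·1773·0.49² / 5.3² = 30.3095.

30.310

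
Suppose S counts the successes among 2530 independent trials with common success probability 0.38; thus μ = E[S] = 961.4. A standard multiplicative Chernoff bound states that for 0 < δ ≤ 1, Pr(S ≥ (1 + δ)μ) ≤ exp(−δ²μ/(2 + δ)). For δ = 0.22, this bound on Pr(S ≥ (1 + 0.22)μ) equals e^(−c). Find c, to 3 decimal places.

c = δ²μ/(2 + δ) = 0.22²·961.4/(2 + 0.22) = 20.9603.

20.960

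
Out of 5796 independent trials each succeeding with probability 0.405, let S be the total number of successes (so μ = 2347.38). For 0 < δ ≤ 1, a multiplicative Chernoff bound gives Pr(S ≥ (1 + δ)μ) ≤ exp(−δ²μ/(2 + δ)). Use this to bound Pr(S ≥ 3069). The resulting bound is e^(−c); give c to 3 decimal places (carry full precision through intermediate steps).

Write 3069 = (1 + δ)μ, so δ = 3069/2347.38 − 1 = 0.3074151…
Then the exponent is δ²μ/(2 + δ) = (3069 − μ)² / (μ·(2 + δ)) = 96.140859.

96.141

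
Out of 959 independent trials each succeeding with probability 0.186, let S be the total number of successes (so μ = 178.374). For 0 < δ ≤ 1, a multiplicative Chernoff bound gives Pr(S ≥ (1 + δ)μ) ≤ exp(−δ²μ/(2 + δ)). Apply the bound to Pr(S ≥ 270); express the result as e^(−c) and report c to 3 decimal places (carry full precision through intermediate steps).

18.724

Write 270 = (1 + δ)μ, so δ = 270/178.374 − 1 = 0.5136735…
Then the exponent is δ²μ/(2 + δ) = (270 − μ)² / (μ·(2 + δ)) = 18.723931.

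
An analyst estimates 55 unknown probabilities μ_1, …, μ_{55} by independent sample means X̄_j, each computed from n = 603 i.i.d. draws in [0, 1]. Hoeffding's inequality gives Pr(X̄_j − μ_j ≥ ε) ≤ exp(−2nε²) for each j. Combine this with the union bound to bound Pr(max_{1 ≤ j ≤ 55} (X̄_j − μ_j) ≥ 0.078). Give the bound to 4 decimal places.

Per-experiment Hoeffding bound: exp(−2·603·0.078²) = exp(−7.33730) = 0.0006508.
Union bound over 55 events: 55·0.0006508 = 0.03579.

0.0358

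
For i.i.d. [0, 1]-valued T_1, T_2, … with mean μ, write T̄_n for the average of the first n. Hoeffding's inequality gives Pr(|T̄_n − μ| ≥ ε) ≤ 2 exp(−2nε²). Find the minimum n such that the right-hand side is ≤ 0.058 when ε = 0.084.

Require 2·exp(−2nε²) ≤ 0.058, i.e. 2nε² ≥ ln(2/0.058) = 3.540459.
So n ≥ 3.540459 / (2·0.084²) = 250.883.
The smallest integer n is 251.

251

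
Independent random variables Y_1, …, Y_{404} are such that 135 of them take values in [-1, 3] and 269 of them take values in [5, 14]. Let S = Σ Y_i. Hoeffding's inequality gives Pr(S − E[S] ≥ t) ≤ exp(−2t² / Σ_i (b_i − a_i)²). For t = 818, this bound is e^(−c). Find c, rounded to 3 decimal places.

55.879

Σ(b_i − a_i)² = 135·4² + 269·9² = 23949.
c = 2t² / 23949 = 2·818² / 23949 = 55.8791.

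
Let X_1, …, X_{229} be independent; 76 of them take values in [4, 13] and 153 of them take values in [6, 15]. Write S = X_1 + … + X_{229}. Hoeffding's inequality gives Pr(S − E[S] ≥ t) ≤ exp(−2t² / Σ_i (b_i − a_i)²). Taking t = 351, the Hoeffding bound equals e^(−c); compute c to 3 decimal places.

13.284

Σ(b_i − a_i)² = 76·9² + 153·9² = 18549.
c = 2t² / 18549 = 2·351² / 18549 = 13.2838.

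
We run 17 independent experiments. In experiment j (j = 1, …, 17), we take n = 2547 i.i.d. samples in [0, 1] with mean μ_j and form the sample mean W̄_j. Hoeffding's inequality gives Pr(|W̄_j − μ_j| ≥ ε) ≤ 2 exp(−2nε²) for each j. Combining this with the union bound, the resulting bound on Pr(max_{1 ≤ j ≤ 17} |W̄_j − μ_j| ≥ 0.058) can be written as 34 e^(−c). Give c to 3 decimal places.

Union bound over the 17 events: Pr(max_{1 ≤ j ≤ 17} |W̄_j − μ_j| ≥ 0.058) ≤ 17·2·exp(−2nε²) = 34 exp(−2·2547·0.058²).
So c = 2·2547·0.058² = 17.1362.

17.136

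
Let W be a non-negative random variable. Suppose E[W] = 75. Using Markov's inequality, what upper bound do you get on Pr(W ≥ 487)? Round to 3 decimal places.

Markov's inequality: for a non-negative random variable, Pr(W ≥ a) ≤ E[W]/a.
Here E[W] = 75 and a = 487, so the bound is 75/487 = 0.1540.

0.154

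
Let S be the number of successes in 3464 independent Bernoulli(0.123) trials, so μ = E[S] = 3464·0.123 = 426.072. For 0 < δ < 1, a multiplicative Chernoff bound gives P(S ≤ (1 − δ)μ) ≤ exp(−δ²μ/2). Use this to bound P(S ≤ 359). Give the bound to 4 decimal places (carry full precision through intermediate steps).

Write 359 = (1 − δ)μ, so δ = 1 − 359/426.072 = 0.1574194…
Then the exponent is δ²μ/2 = (μ − 359)²/(2μ) = 5.279217.
Bound = exp(−5.279217) = 0.00510.

0.0051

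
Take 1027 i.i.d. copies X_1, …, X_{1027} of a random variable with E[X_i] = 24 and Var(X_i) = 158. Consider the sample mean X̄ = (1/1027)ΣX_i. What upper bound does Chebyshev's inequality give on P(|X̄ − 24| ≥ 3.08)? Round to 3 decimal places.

0.016

Var(X̄) = Var(X_i)/n = 158/1027 = 0.15385.
Chebyshev: P(|X̄ − 24| ≥ 3.08) ≤ Var(X̄)/(3.08)² = 158/(1027·3.08²) = 0.0162.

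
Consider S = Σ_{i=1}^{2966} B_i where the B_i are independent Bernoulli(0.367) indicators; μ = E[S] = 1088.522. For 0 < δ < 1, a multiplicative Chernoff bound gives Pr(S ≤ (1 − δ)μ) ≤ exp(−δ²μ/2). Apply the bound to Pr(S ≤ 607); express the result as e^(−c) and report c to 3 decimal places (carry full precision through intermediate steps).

106.504

Write 607 = (1 − δ)μ, so δ = 1 − 607/1088.522 = 0.4423631…
Then the exponent is δ²μ/2 = (μ − 607)²/(2μ) = 106.503790.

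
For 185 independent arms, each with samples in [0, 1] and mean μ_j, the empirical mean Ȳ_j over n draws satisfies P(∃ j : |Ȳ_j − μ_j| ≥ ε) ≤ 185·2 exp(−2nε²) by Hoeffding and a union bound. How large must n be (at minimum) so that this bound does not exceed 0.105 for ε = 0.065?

Need 2·185·exp(−2nε²) ≤ 0.105, i.e. exp(−2nε²) ≤ 0.105/370.
So 2nε² ≥ ln(370/0.105) = 8.167298.
Hence n ≥ 8.167298/(2·0.065²) = 966.544.
The smallest integer n is 967.

967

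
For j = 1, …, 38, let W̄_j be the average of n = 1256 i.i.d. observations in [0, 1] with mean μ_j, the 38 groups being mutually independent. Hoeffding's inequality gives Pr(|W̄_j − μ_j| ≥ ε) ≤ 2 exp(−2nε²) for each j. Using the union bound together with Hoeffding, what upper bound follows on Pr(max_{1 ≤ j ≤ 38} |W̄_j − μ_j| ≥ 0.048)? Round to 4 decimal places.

Per-experiment Hoeffding bound: 2·exp(−2·1256·0.048²) = 2·exp(−5.78765) = 0.0061304.
Union bound over 38 events: 38·0.0061304 = 0.23295.

0.2330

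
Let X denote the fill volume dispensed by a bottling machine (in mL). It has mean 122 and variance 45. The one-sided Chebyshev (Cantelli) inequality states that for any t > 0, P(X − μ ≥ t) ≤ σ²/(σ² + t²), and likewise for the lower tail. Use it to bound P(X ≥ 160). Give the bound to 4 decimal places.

0.0302

Here σ² = 45 and t = 38, so σ² + t² = 1489.
Cantelli's bound: 45/1489 = 0.0302.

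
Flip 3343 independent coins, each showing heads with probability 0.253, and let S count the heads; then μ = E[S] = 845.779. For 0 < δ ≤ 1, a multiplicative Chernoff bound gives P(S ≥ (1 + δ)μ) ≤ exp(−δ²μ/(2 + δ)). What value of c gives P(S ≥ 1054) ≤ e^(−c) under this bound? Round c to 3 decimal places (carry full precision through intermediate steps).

Write 1054 = (1 + δ)μ, so δ = 1054/845.779 − 1 = 0.2461884…
Then the exponent is δ²μ/(2 + δ) = (1054 − μ)² / (μ·(2 + δ)) = 22.821594.

22.822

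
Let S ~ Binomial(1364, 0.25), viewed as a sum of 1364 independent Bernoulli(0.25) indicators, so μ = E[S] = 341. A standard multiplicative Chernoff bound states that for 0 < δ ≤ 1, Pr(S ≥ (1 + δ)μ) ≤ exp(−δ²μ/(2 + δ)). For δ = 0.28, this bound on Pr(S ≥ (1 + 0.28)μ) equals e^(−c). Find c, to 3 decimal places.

11.726

c = δ²μ/(2 + δ) = 0.28²·341/(2 + 0.28) = 11.7256.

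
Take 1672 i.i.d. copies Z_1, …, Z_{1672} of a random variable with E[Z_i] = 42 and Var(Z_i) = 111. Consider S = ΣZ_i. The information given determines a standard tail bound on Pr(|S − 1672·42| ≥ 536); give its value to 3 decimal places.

0.646

With mean and variance of each term known, Chebyshev's inequality bounds the deviation of the sum (or sample mean).
Var(S) = n·Var(Z_i) = 1672·111 = 185592.
Chebyshev: Pr(|S − 1672·42| ≥ 536) ≤ Var(S)/536² = 185592/287296 = 0.6460.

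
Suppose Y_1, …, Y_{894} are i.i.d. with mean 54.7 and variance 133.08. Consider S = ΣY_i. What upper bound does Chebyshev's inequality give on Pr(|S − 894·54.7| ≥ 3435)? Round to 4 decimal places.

Var(S) = n·Var(Y_i) = 894·133.08 = 118973.52.
Chebyshev: Pr(|S − 894·54.7| ≥ 3435) ≤ Var(S)/3435² = 118973.52/11799225 = 0.0101.

0.0101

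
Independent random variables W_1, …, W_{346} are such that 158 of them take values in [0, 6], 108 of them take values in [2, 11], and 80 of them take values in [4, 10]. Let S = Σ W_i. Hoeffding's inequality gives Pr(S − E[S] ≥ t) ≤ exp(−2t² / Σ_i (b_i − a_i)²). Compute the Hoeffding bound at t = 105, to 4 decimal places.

0.2799

Σ(b_i − a_i)² = 158·6² + 108·9² + 80·6² = 17316.
Exponent = 2·105² / 17316 = 1.27339.
Bound = exp(−1.27339) = 0.27988.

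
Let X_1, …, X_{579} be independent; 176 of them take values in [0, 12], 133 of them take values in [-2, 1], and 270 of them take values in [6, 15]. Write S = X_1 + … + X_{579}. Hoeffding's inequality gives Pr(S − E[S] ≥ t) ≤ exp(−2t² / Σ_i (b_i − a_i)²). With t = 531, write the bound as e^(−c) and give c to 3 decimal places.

11.649

Σ(b_i − a_i)² = 176·12² + 133·3² + 270·9² = 48411.
c = 2t² / 48411 = 2·531² / 48411 = 11.6486.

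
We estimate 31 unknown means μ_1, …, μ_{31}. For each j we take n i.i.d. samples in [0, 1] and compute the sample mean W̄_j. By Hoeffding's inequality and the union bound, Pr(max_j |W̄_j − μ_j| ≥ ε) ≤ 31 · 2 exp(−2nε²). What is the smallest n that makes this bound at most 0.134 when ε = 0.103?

290

Need 2·31·exp(−2nε²) ≤ 0.134, i.e. exp(−2nε²) ≤ 0.134/62.
So 2nε² ≥ ln(62/0.134) = 6.137050.
Hence n ≥ 6.137050/(2·0.103²) = 289.238.
The smallest integer n is 290.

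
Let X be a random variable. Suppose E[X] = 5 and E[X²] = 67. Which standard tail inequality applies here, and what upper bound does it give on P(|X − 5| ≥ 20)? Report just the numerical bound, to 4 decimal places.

The first two moments determine the variance, so Chebyshev's inequality is the sharpest standard bound available.
Var(X) = E[X²] − (E[X])² = 67 − 25 = 42.
Chebyshev's inequality: P(|X − μ| ≥ t) ≤ Var(X)/t² = 42/400 = 0.1050.

0.1050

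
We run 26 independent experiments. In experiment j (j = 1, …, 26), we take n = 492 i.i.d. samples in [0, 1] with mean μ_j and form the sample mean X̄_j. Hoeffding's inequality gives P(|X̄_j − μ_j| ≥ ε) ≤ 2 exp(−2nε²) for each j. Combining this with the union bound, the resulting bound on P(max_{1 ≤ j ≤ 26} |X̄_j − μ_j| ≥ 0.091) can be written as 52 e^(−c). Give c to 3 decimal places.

8.149

Union bound over the 26 events: P(max_{1 ≤ j ≤ 26} |X̄_j − μ_j| ≥ 0.091) ≤ 26·2·exp(−2nε²) = 52 exp(−2·492·0.091²).
So c = 2·492·0.091² = 8.1485.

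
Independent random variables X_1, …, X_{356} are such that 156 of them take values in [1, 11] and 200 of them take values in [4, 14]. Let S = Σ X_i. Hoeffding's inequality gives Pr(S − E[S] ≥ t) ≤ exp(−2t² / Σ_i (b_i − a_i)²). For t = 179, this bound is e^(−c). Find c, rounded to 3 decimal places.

1.800

Σ(b_i − a_i)² = 156·10² + 200·10² = 35600.
c = 2t² / 35600 = 2·179² / 35600 = 1.8001.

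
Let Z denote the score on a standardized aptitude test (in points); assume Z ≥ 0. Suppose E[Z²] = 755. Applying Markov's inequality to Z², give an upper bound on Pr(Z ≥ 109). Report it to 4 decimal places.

Since Z ≥ 0, the event {Z ≥ 109} is the same as {Z² ≥ 11881}.
Markov's inequality applied to Z² gives Pr(Z² ≥ 11881) ≤ E[Z²]/11881 = 755/11881 = 0.0635.

0.0635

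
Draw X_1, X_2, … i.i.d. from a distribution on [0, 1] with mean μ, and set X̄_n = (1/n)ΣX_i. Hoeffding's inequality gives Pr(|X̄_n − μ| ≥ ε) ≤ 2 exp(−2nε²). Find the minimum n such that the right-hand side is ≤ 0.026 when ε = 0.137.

Require 2·exp(−2nε²) ≤ 0.026, i.e. 2nε² ≥ ln(2/0.026) = 4.342806.
So n ≥ 4.342806 / (2·0.137²) = 115.691.
The smallest integer n is 116.

116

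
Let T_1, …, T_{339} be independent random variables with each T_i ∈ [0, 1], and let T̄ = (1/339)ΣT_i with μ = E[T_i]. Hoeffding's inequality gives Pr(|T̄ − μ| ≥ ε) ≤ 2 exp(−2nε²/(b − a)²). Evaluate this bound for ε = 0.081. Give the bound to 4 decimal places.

Exponent: 2nε²/(b − a)² = 2·339·0.081² / 1² = 4.44836.
Bound = 2·exp(−4.44836) = 0.02340.

0.0234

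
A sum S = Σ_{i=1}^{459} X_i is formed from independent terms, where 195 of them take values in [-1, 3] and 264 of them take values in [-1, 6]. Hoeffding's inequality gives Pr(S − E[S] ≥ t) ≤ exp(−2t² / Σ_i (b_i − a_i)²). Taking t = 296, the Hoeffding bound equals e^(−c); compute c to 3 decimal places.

10.914

Σ(b_i − a_i)² = 195·4² + 264·7² = 16056.
c = 2t² / 16056 = 2·296² / 16056 = 10.9138.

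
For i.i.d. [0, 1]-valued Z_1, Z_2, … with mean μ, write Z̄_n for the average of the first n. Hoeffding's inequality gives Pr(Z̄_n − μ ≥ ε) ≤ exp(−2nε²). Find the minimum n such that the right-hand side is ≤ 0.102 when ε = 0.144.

56

Require exp(−2nε²) ≤ 0.102, i.e. 2nε² ≥ ln(1/0.102) = 2.282782.
So n ≥ 2.282782 / (2·0.144²) = 55.044.
The smallest integer n is 56.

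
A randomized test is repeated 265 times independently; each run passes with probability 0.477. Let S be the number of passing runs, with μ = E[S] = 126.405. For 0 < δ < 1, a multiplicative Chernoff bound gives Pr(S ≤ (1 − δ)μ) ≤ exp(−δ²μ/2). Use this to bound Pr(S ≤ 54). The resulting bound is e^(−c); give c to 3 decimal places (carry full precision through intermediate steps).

Write 54 = (1 − δ)μ, so δ = 1 − 54/126.405 = 0.5728017…
Then the exponent is δ²μ/2 = (μ − 54)²/(2μ) = 20.736854.

20.737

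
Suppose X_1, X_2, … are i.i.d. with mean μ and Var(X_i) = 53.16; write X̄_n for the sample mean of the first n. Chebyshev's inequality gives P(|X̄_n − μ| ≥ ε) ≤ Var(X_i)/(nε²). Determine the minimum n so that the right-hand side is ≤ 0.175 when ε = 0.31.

Require 53.16/(n·0.31²) ≤ 0.175, i.e. n ≥ 53.16/(0.175·0.31²) = 3160.993.
The smallest integer n is 3161.

3161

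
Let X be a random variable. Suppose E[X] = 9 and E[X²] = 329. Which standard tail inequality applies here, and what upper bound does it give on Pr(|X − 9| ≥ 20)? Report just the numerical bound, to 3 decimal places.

The first two moments determine the variance, so Chebyshev's inequality is the sharpest standard bound available.
Var(X) = E[X²] − (E[X])² = 329 − 81 = 248.
Chebyshev's inequality: Pr(|X − μ| ≥ t) ≤ Var(X)/t² = 248/400 = 0.6200.

0.620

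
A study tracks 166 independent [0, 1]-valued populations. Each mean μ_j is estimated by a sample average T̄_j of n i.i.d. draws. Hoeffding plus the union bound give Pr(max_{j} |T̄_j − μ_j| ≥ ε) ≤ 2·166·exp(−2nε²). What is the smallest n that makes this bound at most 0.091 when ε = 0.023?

Need 2·166·exp(−2nε²) ≤ 0.091, i.e. exp(−2nε²) ≤ 0.091/332.
So 2nε² ≥ ln(332/0.091) = 8.202031.
Hence n ≥ 8.202031/(2·0.023²) = 7752.392.
The smallest integer n is 7753.

7753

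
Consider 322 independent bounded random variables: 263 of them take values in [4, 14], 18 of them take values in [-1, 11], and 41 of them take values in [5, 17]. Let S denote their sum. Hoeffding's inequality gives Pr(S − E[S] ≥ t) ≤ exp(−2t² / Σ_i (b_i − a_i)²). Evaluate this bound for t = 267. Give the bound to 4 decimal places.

Σ(b_i − a_i)² = 263·10² + 18·12² + 41·12² = 34796.
Exponent = 2·267² / 34796 = 4.09754.
Bound = exp(−4.09754) = 0.01661.

0.0166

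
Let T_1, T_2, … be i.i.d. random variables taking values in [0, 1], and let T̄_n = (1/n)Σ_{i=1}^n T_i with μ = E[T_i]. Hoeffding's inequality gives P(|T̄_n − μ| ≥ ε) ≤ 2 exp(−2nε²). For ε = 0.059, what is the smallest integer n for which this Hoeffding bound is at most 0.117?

Require 2·exp(−2nε²) ≤ 0.117, i.e. 2nε² ≥ ln(2/0.117) = 2.838729.
So n ≥ 2.838729 / (2·0.059²) = 407.746.
The smallest integer n is 408.

408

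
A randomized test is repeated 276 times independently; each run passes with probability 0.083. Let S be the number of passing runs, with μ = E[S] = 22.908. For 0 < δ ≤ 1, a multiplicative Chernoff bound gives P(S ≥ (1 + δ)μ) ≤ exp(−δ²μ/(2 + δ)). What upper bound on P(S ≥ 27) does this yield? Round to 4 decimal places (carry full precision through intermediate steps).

Write 27 = (1 + δ)μ, so δ = 27/22.908 − 1 = 0.1786276…
Then the exponent is δ²μ/(2 + δ) = (27 − μ)² / (μ·(2 + δ)) = 0.335507.
Bound = exp(−0.335507) = 0.71498.

0.7150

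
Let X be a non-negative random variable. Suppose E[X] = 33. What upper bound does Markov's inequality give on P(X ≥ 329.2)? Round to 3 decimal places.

Markov's inequality: for a non-negative random variable, P(X ≥ a) ≤ E[X]/a.
Here E[X] = 33 and a = 329.2, so the bound is 33/329.2 = 0.1002.

0.100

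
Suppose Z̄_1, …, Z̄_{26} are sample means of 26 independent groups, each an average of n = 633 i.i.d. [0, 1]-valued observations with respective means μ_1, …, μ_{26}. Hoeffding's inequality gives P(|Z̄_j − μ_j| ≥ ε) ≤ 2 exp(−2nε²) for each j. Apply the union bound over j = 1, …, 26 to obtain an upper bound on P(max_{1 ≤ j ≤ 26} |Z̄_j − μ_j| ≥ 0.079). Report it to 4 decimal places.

0.0193

Per-experiment Hoeffding bound: 2·exp(−2·633·0.079²) = 2·exp(−7.90111) = 0.00074067.
Union bound over 26 events: 26·0.00074067 = 0.01926.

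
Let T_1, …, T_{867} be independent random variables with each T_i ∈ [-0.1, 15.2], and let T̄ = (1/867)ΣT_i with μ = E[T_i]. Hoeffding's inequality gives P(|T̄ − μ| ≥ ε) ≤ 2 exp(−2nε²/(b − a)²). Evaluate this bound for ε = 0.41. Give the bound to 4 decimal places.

Exponent: 2nε²/(b − a)² = 2·867·0.41² / 15.3² = 1.24519.
Bound = 2·exp(−1.24519) = 0.57578.

0.5758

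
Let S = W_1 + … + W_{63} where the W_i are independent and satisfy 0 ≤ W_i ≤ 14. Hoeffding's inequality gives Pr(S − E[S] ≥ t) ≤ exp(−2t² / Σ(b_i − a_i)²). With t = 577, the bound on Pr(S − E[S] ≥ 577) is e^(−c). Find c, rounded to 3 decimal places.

53.924

Σ(b_i − a_i)² = 63·(14)² = 12348.
c = 2t²/12348 = 2·577²/12348 = 53.9244.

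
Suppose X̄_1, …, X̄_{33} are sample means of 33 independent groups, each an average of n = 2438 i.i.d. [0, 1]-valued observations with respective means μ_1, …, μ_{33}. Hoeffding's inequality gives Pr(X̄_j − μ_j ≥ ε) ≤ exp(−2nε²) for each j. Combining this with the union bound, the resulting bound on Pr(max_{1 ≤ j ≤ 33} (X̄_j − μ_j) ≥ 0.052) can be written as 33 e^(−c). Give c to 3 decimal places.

Union bound over the 33 events: Pr(max_{1 ≤ j ≤ 33} (X̄_j − μ_j) ≥ 0.052) ≤ 33·exp(−2nε²) = 33 exp(−2·2438·0.052²).
So c = 2·2438·0.052² = 13.1847.

13.185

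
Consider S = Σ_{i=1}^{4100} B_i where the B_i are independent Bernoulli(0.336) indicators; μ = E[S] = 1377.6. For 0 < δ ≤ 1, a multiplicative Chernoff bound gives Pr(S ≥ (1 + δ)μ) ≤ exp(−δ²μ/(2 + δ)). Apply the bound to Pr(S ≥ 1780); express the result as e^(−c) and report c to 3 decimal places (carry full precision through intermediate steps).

Write 1780 = (1 + δ)μ, so δ = 1780/1377.6 − 1 = 0.2921022…
Then the exponent is δ²μ/(2 + δ) = (1780 − μ)² / (μ·(2 + δ)) = 51.281277.

51.281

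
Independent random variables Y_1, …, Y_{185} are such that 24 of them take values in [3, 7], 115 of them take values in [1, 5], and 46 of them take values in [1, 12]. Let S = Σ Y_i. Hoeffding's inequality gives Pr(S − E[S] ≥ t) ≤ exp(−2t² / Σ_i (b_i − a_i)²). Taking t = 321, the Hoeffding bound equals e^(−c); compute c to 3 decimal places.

26.455

Σ(b_i − a_i)² = 24·4² + 115·4² + 46·11² = 7790.
c = 2t² / 7790 = 2·321² / 7790 = 26.4547.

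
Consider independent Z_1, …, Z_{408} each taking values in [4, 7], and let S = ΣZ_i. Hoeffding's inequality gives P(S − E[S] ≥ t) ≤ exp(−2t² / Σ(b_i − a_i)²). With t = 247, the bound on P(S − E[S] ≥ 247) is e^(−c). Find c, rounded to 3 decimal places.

Σ(b_i − a_i)² = 408·(3)² = 3672.
c = 2t²/3672 = 2·247²/3672 = 33.2293.

33.229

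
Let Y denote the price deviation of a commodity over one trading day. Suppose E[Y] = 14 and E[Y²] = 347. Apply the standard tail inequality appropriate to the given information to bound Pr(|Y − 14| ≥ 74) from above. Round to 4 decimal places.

The first two moments determine the variance, so Chebyshev's inequality is the sharpest standard bound available.
Var(Y) = E[Y²] − (E[Y])² = 347 − 196 = 151.
Chebyshev's inequality: Pr(|Y − μ| ≥ t) ≤ Var(Y)/t² = 151/5476 = 0.0276.

0.0276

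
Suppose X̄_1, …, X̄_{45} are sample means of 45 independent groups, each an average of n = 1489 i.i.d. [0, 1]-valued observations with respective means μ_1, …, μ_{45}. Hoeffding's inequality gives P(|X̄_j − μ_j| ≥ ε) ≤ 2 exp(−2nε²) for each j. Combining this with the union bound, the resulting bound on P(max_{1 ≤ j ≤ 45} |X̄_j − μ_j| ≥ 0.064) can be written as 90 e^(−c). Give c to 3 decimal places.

12.198

Union bound over the 45 events: P(max_{1 ≤ j ≤ 45} |X̄_j − μ_j| ≥ 0.064) ≤ 45·2·exp(−2nε²) = 90 exp(−2·1489·0.064²).
So c = 2·1489·0.064² = 12.1979.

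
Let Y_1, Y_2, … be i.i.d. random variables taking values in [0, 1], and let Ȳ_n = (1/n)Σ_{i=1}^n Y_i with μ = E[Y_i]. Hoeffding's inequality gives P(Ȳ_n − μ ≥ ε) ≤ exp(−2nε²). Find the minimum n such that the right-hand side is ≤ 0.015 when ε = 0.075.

374

Require exp(−2nε²) ≤ 0.015, i.e. 2nε² ≥ ln(1/0.015) = 4.199705.
So n ≥ 4.199705 / (2·0.075²) = 373.307.
The smallest integer n is 374.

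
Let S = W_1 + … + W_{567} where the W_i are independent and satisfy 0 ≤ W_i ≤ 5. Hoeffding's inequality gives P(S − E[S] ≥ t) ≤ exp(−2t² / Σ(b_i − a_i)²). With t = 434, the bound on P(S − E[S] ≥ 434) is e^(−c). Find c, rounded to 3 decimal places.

Σ(b_i − a_i)² = 567·(5)² = 14175.
c = 2t²/14175 = 2·434²/14175 = 26.5758.

26.576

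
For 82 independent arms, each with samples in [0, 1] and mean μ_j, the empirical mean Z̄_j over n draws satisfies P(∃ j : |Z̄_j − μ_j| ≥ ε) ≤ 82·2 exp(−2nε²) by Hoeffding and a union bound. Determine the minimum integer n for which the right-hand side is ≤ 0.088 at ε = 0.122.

253

Need 2·82·exp(−2nε²) ≤ 0.088, i.e. exp(−2nε²) ≤ 0.088/164.
So 2nε² ≥ ln(164/0.088) = 7.530285.
Hence n ≥ 7.530285/(2·0.122²) = 252.966.
The smallest integer n is 253.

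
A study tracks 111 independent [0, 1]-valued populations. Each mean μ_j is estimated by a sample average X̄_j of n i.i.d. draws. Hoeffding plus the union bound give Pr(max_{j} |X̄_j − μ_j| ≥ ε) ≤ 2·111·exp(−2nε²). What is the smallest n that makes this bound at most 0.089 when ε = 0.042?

2218

Need 2·111·exp(−2nε²) ≤ 0.089, i.e. exp(−2nε²) ≤ 0.089/222.
So 2nε² ≥ ln(222/0.089) = 7.821796.
Hence n ≥ 7.821796/(2·0.042²) = 2217.062.
The smallest integer n is 2218.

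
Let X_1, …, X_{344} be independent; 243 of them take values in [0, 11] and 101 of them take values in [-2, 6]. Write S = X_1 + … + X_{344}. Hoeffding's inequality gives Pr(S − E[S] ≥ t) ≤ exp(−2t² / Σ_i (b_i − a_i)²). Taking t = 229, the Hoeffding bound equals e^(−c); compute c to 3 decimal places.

Σ(b_i − a_i)² = 243·11² + 101·8² = 35867.
c = 2t² / 35867 = 2·229² / 35867 = 2.9242.

2.924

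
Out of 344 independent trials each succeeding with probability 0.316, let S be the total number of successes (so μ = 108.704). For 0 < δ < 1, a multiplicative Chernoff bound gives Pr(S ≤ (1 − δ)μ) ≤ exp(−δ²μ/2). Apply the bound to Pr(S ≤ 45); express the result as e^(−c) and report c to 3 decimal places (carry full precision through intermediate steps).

Write 45 = (1 − δ)μ, so δ = 1 − 45/108.704 = 0.5860318…
Then the exponent is δ²μ/2 = (μ − 45)²/(2μ) = 18.666285.

18.666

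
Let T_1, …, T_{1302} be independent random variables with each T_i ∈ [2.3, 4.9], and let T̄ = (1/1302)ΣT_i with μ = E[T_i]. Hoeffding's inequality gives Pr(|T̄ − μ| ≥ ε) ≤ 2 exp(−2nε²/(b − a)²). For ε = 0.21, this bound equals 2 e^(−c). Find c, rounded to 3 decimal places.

c = 2nε²/(b − a)² = 2·1302·0.21² / 2.6² = 16.9876.

16.988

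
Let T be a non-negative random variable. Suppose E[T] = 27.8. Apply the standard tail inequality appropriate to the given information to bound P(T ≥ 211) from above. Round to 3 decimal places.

Only the mean of a non-negative variable is known, so Markov's inequality is the applicable tail bound.
Markov's inequality: for a non-negative random variable, P(T ≥ a) ≤ E[T]/a.
Here E[T] = 27.8 and a = 211, so the bound is 27.8/211 = 0.1318.

0.132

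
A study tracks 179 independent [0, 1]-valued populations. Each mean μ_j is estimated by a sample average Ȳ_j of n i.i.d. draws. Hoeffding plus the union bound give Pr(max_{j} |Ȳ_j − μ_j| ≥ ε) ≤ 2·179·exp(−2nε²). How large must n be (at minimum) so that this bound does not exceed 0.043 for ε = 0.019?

12503

Need 2·179·exp(−2nε²) ≤ 0.043, i.e. exp(−2nε²) ≤ 0.043/358.
So 2nε² ≥ ln(358/0.043) = 9.027088.
Hence n ≥ 9.027088/(2·0.019²) = 12502.892.
The smallest integer n is 12503.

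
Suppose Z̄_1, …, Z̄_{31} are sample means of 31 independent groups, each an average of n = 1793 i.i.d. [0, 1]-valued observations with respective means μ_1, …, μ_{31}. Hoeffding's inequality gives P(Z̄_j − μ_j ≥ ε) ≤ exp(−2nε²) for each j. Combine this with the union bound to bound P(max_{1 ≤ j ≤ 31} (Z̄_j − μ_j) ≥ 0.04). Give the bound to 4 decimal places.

Per-experiment Hoeffding bound: exp(−2·1793·0.04²) = exp(−5.73760) = 0.0032225.
Union bound over 31 events: 31·0.0032225 = 0.09990.

0.0999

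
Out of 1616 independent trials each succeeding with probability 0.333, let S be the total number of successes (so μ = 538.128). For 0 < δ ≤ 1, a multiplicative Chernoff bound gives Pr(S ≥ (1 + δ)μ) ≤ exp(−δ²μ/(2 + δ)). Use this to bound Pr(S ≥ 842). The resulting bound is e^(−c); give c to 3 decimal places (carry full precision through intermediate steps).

66.906

Write 842 = (1 + δ)μ, so δ = 842/538.128 − 1 = 0.5646835…
Then the exponent is δ²μ/(2 + δ) = (842 − μ)² / (μ·(2 + δ)) = 66.905528.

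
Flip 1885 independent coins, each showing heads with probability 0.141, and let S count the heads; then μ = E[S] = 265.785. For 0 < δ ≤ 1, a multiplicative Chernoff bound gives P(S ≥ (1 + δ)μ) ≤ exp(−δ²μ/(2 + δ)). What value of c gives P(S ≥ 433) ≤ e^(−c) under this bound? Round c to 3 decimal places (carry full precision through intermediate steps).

Write 433 = (1 + δ)μ, so δ = 433/265.785 − 1 = 0.6291363…
Then the exponent is δ²μ/(2 + δ) = (433 − μ)² / (μ·(2 + δ)) = 40.013532.

40.014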